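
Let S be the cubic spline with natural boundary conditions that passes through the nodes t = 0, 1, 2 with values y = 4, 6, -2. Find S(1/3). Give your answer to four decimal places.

Put M_i = S'' at the i-th knot. Here h = (1, 1) and Δ = (2, -8), so the interior equations h_(i-1)·M_(i-1) + 2(h_(i-1)+h_i)·M_i + h_i·M_(i+1) = 6(Δ_i − Δ_(i-1)) read
  1·M_0 + 4·M_1 + 1·M_2 = 6(Δ_1 - Δ_0) = -60
Natural end conditions: M_0 = M_2 = 0.
Hence M_0 = 0, M_1 = -15, M_2 = 0.
On [0, 1], S(t) = 4 + 9/2·t + 0·t² - 5/2·t³.
With t = 1/3: S(1/3) = 146/27.

5.4074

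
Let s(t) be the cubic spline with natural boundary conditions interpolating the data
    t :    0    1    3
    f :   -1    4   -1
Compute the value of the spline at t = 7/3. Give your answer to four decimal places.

2.1481

Write σ_i for s''(x_i). With h_i = 1, 2 and divided differences Δ_i = 5, -5/2, the continuity of s' gives the tridiagonal system
  1·σ_0 + 6·σ_1 + 2·σ_2 = 6(Δ_1 - Δ_0) = -45
Natural end conditions: σ_0 = σ_2 = 0.
Hence σ_0 = 0, σ_1 = -15/2, σ_2 = 0.
On [1, 3], s(t) = 4 + 5/2·(t - 1) - 15/4·(t - 1)² + 5/8·(t - 1)³.
With (t - 1) = 4/3: s(7/3) = 58/27.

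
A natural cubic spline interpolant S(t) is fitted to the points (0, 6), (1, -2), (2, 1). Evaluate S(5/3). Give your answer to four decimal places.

Let M_i = S''(x_i). Step sizes h_i = 1, 1; slopes of the chords Δ_i = (y_(i+1) - y_i)/h_i = -8, 3.
  1·M_0 + 4·M_1 + 1·M_2 = 6(Δ_1 - Δ_0) = 66
Natural end conditions: M_0 = M_2 = 0.
Solving: M_0 = 0, M_1 = 33/2, M_2 = 0.
On [1, 2], S(t) = -2 - 5/2·(t - 1) + 33/4·(t - 1)² - 11/4·(t - 1)³.
With (t - 1) = 2/3: S(5/3) = -22/27.

-0.8148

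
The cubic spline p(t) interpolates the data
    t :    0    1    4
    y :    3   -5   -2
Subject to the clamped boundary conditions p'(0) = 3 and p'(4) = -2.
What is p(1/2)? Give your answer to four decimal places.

Write σ_i for p''(x_i). With h_i = 1, 3 and divided differences Δ_i = -8, 1, the continuity of p' gives the tridiagonal system
  1·σ_0 + 8·σ_1 + 3·σ_2 = 6(Δ_1 - Δ_0) = 54
Clamped end conditions give two more equations: 2h_0·σ_0 + h_0·σ_1 = 6(Δ_0 - p'(0)) = -66 and h_1·σ_1 + 2h_1·σ_2 = 6(p'(4) - Δ_1) = -18.
Solving: σ_0 = -41, σ_1 = 16, σ_2 = -11.
On [0, 1], p(t) = 3 + 3·t - 41/2·t² + 19/2·t³.
With t = 1/2: p(1/2) = 9/16.

0.5625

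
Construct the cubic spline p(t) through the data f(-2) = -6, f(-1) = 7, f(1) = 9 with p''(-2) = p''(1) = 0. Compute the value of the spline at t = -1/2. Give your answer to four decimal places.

10.1250

Put M_i = p'' at the i-th knot. Here h = (1, 2) and Δ = (13, 1), so the interior equations h_(i-1)·M_(i-1) + 2(h_(i-1)+h_i)·M_i + h_i·M_(i+1) = 6(Δ_i − Δ_(i-1)) read
  1·M_0 + 6·M_1 + 2·M_2 = 6(Δ_1 - Δ_0) = -72
Natural end conditions: M_0 = M_2 = 0.
Hence M_0 = 0, M_1 = -12, M_2 = 0.
On [-1, 1], p(t) = 7 + 9·(t + 1) - 6·(t + 1)² + 1·(t + 1)³.
With (t + 1) = 1/2: p(-1/2) = 81/8.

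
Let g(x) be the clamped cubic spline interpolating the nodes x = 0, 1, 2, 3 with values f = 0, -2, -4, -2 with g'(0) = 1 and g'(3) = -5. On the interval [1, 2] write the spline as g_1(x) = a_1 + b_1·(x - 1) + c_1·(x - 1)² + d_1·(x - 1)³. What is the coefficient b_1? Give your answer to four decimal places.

With M_i denoting the second derivative at x_i, h_i = 1, 1, 1, and Δ_i = (y_(i+1) − y_i)/h_i = -2, -2, 2:
  1·M_0 + 4·M_1 + 1·M_2 = 6(Δ_1 - Δ_0) = 0
  1·M_1 + 4·M_2 + 1·M_3 = 6(Δ_2 - Δ_1) = 24
Clamped end conditions give two more equations: 2h_0·M_0 + h_0·M_1 = 6(Δ_0 - g'(0)) = -18 and h_2·M_2 + 2h_2·M_3 = 6(g'(3) - Δ_2) = -42.
Solving the tridiagonal system: M_0 = -42/5, M_1 = -6/5, M_2 = 66/5, M_3 = -138/5.
On [1, 2], with g_1(x) = a_1 + b_1·(x - 1) + c_1·(x - 1)² + d_1·(x - 1)³: c_1 = M_1/2 = -3/5, d_1 = (M_2 - M_1)/(6h_1) = 12/5, b_1 = Δ_1 - h_1(2M_1 + M_2)/6 = -19/5.

-3.8000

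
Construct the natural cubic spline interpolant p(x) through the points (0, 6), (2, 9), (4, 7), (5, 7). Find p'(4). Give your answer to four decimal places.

Write m_i for p''(x_i). With h_i = 2, 2, 1 and divided differences Δ_i = 3/2, -1, 0, the continuity of p' gives the tridiagonal system
  2·m_0 + 8·m_1 + 2·m_2 = 6(Δ_1 - Δ_0) = -15
  2·m_1 + 6·m_2 + 1·m_3 = 6(Δ_2 - Δ_1) = 6
Natural end conditions: m_0 = m_3 = 0.
Forward elimination and back-substitution give m_0 = 0, m_1 = -51/22, m_2 = 39/22, m_3 = 0.
On [4, 5], p'(x) = b_2 + 2c_2·(x - 4) + 3d_2·(x - 4)² with b_2 = Δ_2 - h_2(2m_2 + m_3)/6 = -13/22, c_2 = m_2/2 = 39/44, d_2 = (m_3 - m_2)/(6h_2) = -13/44. So p'(4) = -13/22.

-0.5909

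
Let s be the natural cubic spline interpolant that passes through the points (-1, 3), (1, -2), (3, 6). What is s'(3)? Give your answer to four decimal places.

Write m_i for s''(x_i). With h_i = 2, 2 and divided differences Δ_i = -5/2, 4, the continuity of s' gives the tridiagonal system
  2·m_0 + 8·m_1 + 2·m_2 = 6(Δ_1 - Δ_0) = 39
Natural end conditions: m_0 = m_2 = 0.
Hence m_0 = 0, m_1 = 39/8, m_2 = 0.
On [1, 3], s'(x) = b_1 + 2c_1·(x - 1) + 3d_1·(x - 1)² with b_1 = Δ_1 - h_1(2m_1 + m_2)/6 = 3/4, c_1 = m_1/2 = 39/16, d_1 = (m_2 - m_1)/(6h_1) = -13/32. So s'(3) = 45/8.

5.6250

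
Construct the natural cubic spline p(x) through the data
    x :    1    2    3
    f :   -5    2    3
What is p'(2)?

Let M_i = p''(x_i). Step sizes h_i = 1, 1; slopes of the chords Δ_i = (y_(i+1) - y_i)/h_i = 7, 1.
  1·M_0 + 4·M_1 + 1·M_2 = 6(Δ_1 - Δ_0) = -36
Natural end conditions: M_0 = M_2 = 0.
Hence M_0 = 0, M_1 = -9, M_2 = 0.
On [2, 3], p'(x) = b_1 + 2c_1·(x - 2) + 3d_1·(x - 2)² with b_1 = Δ_1 - h_1(2M_1 + M_2)/6 = 4, c_1 = M_1/2 = -9/2, d_1 = (M_2 - M_1)/(6h_1) = 3/2. So p'(2) = 4.

4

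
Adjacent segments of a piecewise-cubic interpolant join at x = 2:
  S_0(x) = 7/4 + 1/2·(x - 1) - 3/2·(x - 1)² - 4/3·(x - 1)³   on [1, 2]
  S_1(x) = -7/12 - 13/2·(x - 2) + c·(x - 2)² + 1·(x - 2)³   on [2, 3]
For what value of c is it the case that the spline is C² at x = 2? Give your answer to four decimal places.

-5.5000

S_0''(x) = -3 - 8·(x - 1), so S_0''(2) = -11. On the right, S_1''(2) = 2c, so c = -11/2.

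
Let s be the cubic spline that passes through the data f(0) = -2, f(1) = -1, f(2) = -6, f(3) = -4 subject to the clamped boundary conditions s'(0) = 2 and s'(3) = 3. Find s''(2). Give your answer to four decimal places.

With M_i denoting the second derivative at x_i, h_i = 1, 1, 1, and Δ_i = (y_(i+1) − y_i)/h_i = 1, -5, 2:
  1·M_0 + 4·M_1 + 1·M_2 = 6(Δ_1 - Δ_0) = -36
  1·M_1 + 4·M_2 + 1·M_3 = 6(Δ_2 - Δ_1) = 42
Clamped end conditions give two more equations: 2h_0·M_0 + h_0·M_1 = 6(Δ_0 - s'(0)) = -6 and h_2·M_2 + 2h_2·M_3 = 6(s'(3) - Δ_2) = 6.
Solving: M_0 = 58/15, M_1 = -206/15, M_2 = 226/15, M_3 = -68/15.

15.0667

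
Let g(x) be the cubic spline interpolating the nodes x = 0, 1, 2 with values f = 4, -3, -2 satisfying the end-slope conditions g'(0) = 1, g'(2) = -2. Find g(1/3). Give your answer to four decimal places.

2.6481

Let M_i = g''(x_i). Step sizes h_i = 1, 1; slopes of the chords Δ_i = (y_(i+1) - y_i)/h_i = -7, 1.
  1·M_0 + 4·M_1 + 1·M_2 = 6(Δ_1 - Δ_0) = 48
Clamped end conditions give two more equations: 2h_0·M_0 + h_0·M_1 = 6(Δ_0 - g'(0)) = -48 and h_1·M_1 + 2h_1·M_2 = 6(g'(2) - Δ_1) = -18.
Hence M_0 = -75/2, M_1 = 27, M_2 = -45/2.
On [0, 1], g(x) = 4 + 1·x - 75/4·x² + 43/4·x³.
With x = 1/3: g(1/3) = 143/54.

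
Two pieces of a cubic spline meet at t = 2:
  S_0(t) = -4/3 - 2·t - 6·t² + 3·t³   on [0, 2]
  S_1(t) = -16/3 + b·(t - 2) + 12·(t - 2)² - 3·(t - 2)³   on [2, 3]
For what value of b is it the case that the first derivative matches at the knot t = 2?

10

S_0'(t) = -2 - 12·t + 9·t², so S_0'(2) = 10. On the right, S_1'(2) = b, so b = 10.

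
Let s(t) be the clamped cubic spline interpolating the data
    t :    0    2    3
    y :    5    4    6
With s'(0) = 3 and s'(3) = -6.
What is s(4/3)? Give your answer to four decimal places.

3.7407

Let σ_i = s''(x_i). Step sizes h_i = 2, 1; slopes of the chords Δ_i = (y_(i+1) - y_i)/h_i = -1/2, 2.
  2·σ_0 + 6·σ_1 + 1·σ_2 = 6(Δ_1 - Δ_0) = 15
Clamped end conditions give two more equations: 2h_0·σ_0 + h_0·σ_1 = 6(Δ_0 - s'(0)) = -21 and h_1·σ_1 + 2h_1·σ_2 = 6(s'(3) - Δ_1) = -48.
Solving: σ_0 = -43/4, σ_1 = 11, σ_2 = -59/2.
On [0, 2], s(t) = 5 + 3·t - 43/8·t² + 29/16·t³.
With t = 4/3: s(4/3) = 101/27.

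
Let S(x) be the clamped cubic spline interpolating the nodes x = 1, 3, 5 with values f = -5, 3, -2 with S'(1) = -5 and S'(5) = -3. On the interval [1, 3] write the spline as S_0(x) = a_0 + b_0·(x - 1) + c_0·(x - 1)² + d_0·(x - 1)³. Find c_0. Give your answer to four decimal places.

With σ_i denoting the second derivative at x_i, h_i = 2, 2, and Δ_i = (y_(i+1) − y_i)/h_i = 4, -5/2:
  2·σ_0 + 8·σ_1 + 2·σ_2 = 6(Δ_1 - Δ_0) = -39
Clamped end conditions give two more equations: 2h_0·σ_0 + h_0·σ_1 = 6(Δ_0 - S'(1)) = 54 and h_1·σ_1 + 2h_1·σ_2 = 6(S'(5) - Δ_1) = -3.
Forward elimination and back-substitution give σ_0 = 151/8, σ_1 = -43/4, σ_2 = 37/8.
On [1, 3], with S_0(x) = a_0 + b_0·(x - 1) + c_0·(x - 1)² + d_0·(x - 1)³: c_0 = σ_0/2 = 151/16, d_0 = (σ_1 - σ_0)/(6h_0) = -79/32, b_0 = Δ_0 - h_0(2σ_0 + σ_1)/6 = -5.

9.4375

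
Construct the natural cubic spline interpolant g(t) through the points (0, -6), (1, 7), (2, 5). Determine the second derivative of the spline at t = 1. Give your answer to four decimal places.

With σ_i denoting the second derivative at x_i, h_i = 1, 1, and Δ_i = (y_(i+1) − y_i)/h_i = 13, -2:
  1·σ_0 + 4·σ_1 + 1·σ_2 = 6(Δ_1 - Δ_0) = -90
Natural end conditions: σ_0 = σ_2 = 0.
Solving: σ_0 = 0, σ_1 = -45/2, σ_2 = 0.

-22.5000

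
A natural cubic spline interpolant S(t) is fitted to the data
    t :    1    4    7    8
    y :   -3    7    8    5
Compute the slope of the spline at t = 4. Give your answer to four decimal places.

With M_i denoting the second derivative at x_i, h_i = 3, 3, 1, and Δ_i = (y_(i+1) − y_i)/h_i = 10/3, 1/3, -3:
  3·M_0 + 12·M_1 + 3·M_2 = 6(Δ_1 - Δ_0) = -18
  3·M_1 + 8·M_2 + 1·M_3 = 6(Δ_2 - Δ_1) = -20
Natural end conditions: M_0 = M_3 = 0.
Forward elimination and back-substitution give M_0 = 0, M_1 = -28/29, M_2 = -62/29, M_3 = 0.
On [4, 7], S'(t) = b_1 + 2c_1·(t - 4) + 3d_1·(t - 4)² with b_1 = Δ_1 - h_1(2M_1 + M_2)/6 = 206/87, c_1 = M_1/2 = -14/29, d_1 = (M_2 - M_1)/(6h_1) = -17/261. So S'(4) = 206/87.

2.3678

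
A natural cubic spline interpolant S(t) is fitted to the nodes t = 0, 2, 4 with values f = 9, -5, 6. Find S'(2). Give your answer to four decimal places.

Put σ_i = S'' at the i-th knot. Here h = (2, 2) and Δ = (-7, 11/2), so the interior equations h_(i-1)·σ_(i-1) + 2(h_(i-1)+h_i)·σ_i + h_i·σ_(i+1) = 6(Δ_i − Δ_(i-1)) read
  2·σ_0 + 8·σ_1 + 2·σ_2 = 6(Δ_1 - Δ_0) = 75
Natural end conditions: σ_0 = σ_2 = 0.
Solving: σ_0 = 0, σ_1 = 75/8, σ_2 = 0.
On [2, 4], S'(t) = b_1 + 2c_1·(t - 2) + 3d_1·(t - 2)² with b_1 = Δ_1 - h_1(2σ_1 + σ_2)/6 = -3/4, c_1 = σ_1/2 = 75/16, d_1 = (σ_2 - σ_1)/(6h_1) = -25/32. So S'(2) = -3/4.

-0.7500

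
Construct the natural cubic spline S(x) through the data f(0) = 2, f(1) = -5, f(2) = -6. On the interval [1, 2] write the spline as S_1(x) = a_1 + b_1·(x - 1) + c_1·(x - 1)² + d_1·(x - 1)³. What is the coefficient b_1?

With M_i denoting the second derivative at x_i, h_i = 1, 1, and Δ_i = (y_(i+1) − y_i)/h_i = -7, -1:
  1·M_0 + 4·M_1 + 1·M_2 = 6(Δ_1 - Δ_0) = 36
Natural end conditions: M_0 = M_2 = 0.
Solving the tridiagonal system: M_0 = 0, M_1 = 9, M_2 = 0.
On [1, 2], with S_1(x) = a_1 + b_1·(x - 1) + c_1·(x - 1)² + d_1·(x - 1)³: c_1 = M_1/2 = 9/2, d_1 = (M_2 - M_1)/(6h_1) = -3/2, b_1 = Δ_1 - h_1(2M_1 + M_2)/6 = -4.

-4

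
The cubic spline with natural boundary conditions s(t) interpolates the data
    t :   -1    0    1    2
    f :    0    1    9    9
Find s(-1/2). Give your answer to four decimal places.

-0.4000

Write m_i for s''(x_i). With h_i = 1, 1, 1 and divided differences Δ_i = 1, 8, 0, the continuity of s' gives the tridiagonal system
  1·m_0 + 4·m_1 + 1·m_2 = 6(Δ_1 - Δ_0) = 42
  1·m_1 + 4·m_2 + 1·m_3 = 6(Δ_2 - Δ_1) = -48
Natural end conditions: m_0 = m_3 = 0.
Solving the tridiagonal system: m_0 = 0, m_1 = 72/5, m_2 = -78/5, m_3 = 0.
On [-1, 0], s(t) = 0 - 7/5·(t + 1) + 0·(t + 1)² + 12/5·(t + 1)³.
With (t + 1) = 1/2: s(-1/2) = -2/5.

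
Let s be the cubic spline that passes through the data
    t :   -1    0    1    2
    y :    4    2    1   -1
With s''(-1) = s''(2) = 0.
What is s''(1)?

-2

Put σ_i = s'' at the i-th knot. Here h = (1, 1, 1) and Δ = (-2, -1, -2), so the interior equations h_(i-1)·σ_(i-1) + 2(h_(i-1)+h_i)·σ_i + h_i·σ_(i+1) = 6(Δ_i − Δ_(i-1)) read
  1·σ_0 + 4·σ_1 + 1·σ_2 = 6(Δ_1 - Δ_0) = 6
  1·σ_1 + 4·σ_2 + 1·σ_3 = 6(Δ_2 - Δ_1) = -6
Natural end conditions: σ_0 = σ_3 = 0.
Solving: σ_0 = 0, σ_1 = 2, σ_2 = -2, σ_3 = 0.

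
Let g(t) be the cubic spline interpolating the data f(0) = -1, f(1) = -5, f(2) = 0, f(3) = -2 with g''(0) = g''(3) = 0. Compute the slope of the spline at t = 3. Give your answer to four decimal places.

-4.4667

Let m_i = g''(x_i). Step sizes h_i = 1, 1, 1; slopes of the chords Δ_i = (y_(i+1) - y_i)/h_i = -4, 5, -2.
  1·m_0 + 4·m_1 + 1·m_2 = 6(Δ_1 - Δ_0) = 54
  1·m_1 + 4·m_2 + 1·m_3 = 6(Δ_2 - Δ_1) = -42
Natural end conditions: m_0 = m_3 = 0.
Hence m_0 = 0, m_1 = 86/5, m_2 = -74/5, m_3 = 0.
On [2, 3], g'(t) = b_2 + 2c_2·(t - 2) + 3d_2·(t - 2)² with b_2 = Δ_2 - h_2(2m_2 + m_3)/6 = 44/15, c_2 = m_2/2 = -37/5, d_2 = (m_3 - m_2)/(6h_2) = 37/15. So g'(3) = -67/15.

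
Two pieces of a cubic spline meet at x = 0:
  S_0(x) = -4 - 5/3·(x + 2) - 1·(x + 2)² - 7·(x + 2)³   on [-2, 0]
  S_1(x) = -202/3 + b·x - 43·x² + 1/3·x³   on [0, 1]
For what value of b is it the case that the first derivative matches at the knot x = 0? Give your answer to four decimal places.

-89.6667

S_0'(x) = -5/3 - 2·(x + 2) - 21·(x + 2)², so S_0'(0) = -269/3. On the right, S_1'(0) = b, so b = -269/3.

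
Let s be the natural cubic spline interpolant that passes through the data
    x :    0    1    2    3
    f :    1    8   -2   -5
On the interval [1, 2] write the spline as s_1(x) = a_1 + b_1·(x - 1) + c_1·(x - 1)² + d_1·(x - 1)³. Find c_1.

Write m_i for s''(x_i). With h_i = 1, 1, 1 and divided differences Δ_i = 7, -10, -3, the continuity of s' gives the tridiagonal system
  1·m_0 + 4·m_1 + 1·m_2 = 6(Δ_1 - Δ_0) = -102
  1·m_1 + 4·m_2 + 1·m_3 = 6(Δ_2 - Δ_1) = 42
Natural end conditions: m_0 = m_3 = 0.
Forward elimination and back-substitution give m_0 = 0, m_1 = -30, m_2 = 18, m_3 = 0.
On [1, 2], with s_1(x) = a_1 + b_1·(x - 1) + c_1·(x - 1)² + d_1·(x - 1)³: c_1 = m_1/2 = -15, d_1 = (m_2 - m_1)/(6h_1) = 8, b_1 = Δ_1 - h_1(2m_1 + m_2)/6 = -3.

-15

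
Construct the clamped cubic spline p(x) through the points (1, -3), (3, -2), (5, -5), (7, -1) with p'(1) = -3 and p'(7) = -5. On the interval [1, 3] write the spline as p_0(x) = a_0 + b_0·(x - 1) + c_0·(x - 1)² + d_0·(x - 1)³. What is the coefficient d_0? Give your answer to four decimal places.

-1.1083

Let M_i = p''(x_i). Step sizes h_i = 2, 2, 2; slopes of the chords Δ_i = (y_(i+1) - y_i)/h_i = 1/2, -3/2, 2.
  2·M_0 + 8·M_1 + 2·M_2 = 6(Δ_1 - Δ_0) = -12
  2·M_1 + 8·M_2 + 2·M_3 = 6(Δ_2 - Δ_1) = 21
Clamped end conditions give two more equations: 2h_0·M_0 + h_0·M_1 = 6(Δ_0 - p'(1)) = 21 and h_2·M_2 + 2h_2·M_3 = 6(p'(7) - Δ_2) = -42.
Hence M_0 = 119/15, M_1 = -161/30, M_2 = 113/15, M_3 = -214/15.
On [1, 3], with p_0(x) = a_0 + b_0·(x - 1) + c_0·(x - 1)² + d_0·(x - 1)³: c_0 = M_0/2 = 119/30, d_0 = (M_1 - M_0)/(6h_0) = -133/120, b_0 = Δ_0 - h_0(2M_0 + M_1)/6 = -3.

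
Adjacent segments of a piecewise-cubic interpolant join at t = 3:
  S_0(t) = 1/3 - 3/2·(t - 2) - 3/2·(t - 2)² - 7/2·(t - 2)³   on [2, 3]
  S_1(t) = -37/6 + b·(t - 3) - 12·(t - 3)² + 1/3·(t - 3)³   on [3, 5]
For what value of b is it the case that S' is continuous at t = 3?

S_0'(t) = -3/2 - 3·(t - 2) - 21/2·(t - 2)², so S_0'(3) = -15. On the right, S_1'(3) = b, so b = -15.

-15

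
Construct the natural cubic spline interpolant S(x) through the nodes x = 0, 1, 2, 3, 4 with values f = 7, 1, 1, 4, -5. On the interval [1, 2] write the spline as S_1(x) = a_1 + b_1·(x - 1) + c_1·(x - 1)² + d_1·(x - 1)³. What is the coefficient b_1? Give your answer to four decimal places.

-3.6429

Put M_i = S'' at the i-th knot. Here h = (1, 1, 1, 1) and Δ = (-6, 0, 3, -9), so the interior equations h_(i-1)·M_(i-1) + 2(h_(i-1)+h_i)·M_i + h_i·M_(i+1) = 6(Δ_i − Δ_(i-1)) read
  1·M_0 + 4·M_1 + 1·M_2 = 6(Δ_1 - Δ_0) = 36
  1·M_1 + 4·M_2 + 1·M_3 = 6(Δ_2 - Δ_1) = 18
  1·M_2 + 4·M_3 + 1·M_4 = 6(Δ_3 - Δ_2) = -72
Natural end conditions: M_0 = M_4 = 0.
Hence M_0 = 0, M_1 = 99/14, M_2 = 54/7, M_3 = -279/14, M_4 = 0.
On [1, 2], with S_1(x) = a_1 + b_1·(x - 1) + c_1·(x - 1)² + d_1·(x - 1)³: c_1 = M_1/2 = 99/28, d_1 = (M_2 - M_1)/(6h_1) = 3/28, b_1 = Δ_1 - h_1(2M_1 + M_2)/6 = -51/14.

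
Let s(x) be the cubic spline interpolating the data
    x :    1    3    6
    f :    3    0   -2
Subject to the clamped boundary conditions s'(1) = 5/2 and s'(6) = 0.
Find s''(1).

With M_i denoting the second derivative at x_i, h_i = 2, 3, and Δ_i = (y_(i+1) − y_i)/h_i = -3/2, -2/3:
  2·M_0 + 10·M_1 + 3·M_2 = 6(Δ_1 - Δ_0) = 5
Clamped end conditions give two more equations: 2h_0·M_0 + h_0·M_1 = 6(Δ_0 - s'(1)) = -24 and h_1·M_1 + 2h_1·M_2 = 6(s'(6) - Δ_1) = 4.
Solving the tridiagonal system: M_0 = -7, M_1 = 2, M_2 = -1/3.

-7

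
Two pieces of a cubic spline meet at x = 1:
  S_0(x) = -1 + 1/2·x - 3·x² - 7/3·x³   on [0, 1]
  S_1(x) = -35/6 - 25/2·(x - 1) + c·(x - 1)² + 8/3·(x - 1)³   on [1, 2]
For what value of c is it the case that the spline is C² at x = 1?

-10

S_0''(x) = -6 - 14·x, so S_0''(1) = -20. On the right, S_1''(1) = 2c, so c = -10.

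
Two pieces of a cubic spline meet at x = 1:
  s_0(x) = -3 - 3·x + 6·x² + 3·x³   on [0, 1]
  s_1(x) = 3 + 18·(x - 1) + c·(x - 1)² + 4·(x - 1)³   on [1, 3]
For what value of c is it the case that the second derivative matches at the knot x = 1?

15

s_0''(x) = 12 + 18·x, so s_0''(1) = 30. On the right, s_1''(1) = 2c, so c = 15.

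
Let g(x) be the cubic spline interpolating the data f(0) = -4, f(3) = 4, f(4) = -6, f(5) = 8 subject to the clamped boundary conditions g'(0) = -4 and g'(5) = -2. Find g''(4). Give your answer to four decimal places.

61.7931

Let m_i = g''(x_i). Step sizes h_i = 3, 1, 1; slopes of the chords Δ_i = (y_(i+1) - y_i)/h_i = 8/3, -10, 14.
  3·m_0 + 8·m_1 + 1·m_2 = 6(Δ_1 - Δ_0) = -76
  1·m_1 + 4·m_2 + 1·m_3 = 6(Δ_2 - Δ_1) = 144
Clamped end conditions give two more equations: 2h_0·m_0 + h_0·m_1 = 6(Δ_0 - g'(0)) = 40 and h_2·m_2 + 2h_2·m_3 = 6(g'(5) - Δ_2) = -96.
Hence m_0 = 1636/87, m_1 = -704/29, m_2 = 1792/29, m_3 = -2288/29.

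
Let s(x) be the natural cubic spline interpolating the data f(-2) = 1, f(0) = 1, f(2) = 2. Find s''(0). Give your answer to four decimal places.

0.3750

Write M_i for s''(x_i). With h_i = 2, 2 and divided differences Δ_i = 0, 1/2, the continuity of s' gives the tridiagonal system
  2·M_0 + 8·M_1 + 2·M_2 = 6(Δ_1 - Δ_0) = 3
Natural end conditions: M_0 = M_2 = 0.
Hence M_0 = 0, M_1 = 3/8, M_2 = 0.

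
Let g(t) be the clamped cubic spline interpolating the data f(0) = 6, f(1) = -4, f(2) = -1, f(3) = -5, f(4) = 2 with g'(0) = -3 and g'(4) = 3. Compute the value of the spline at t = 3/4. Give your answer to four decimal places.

-1.9453

Let M_i = g''(x_i). Step sizes h_i = 1, 1, 1, 1; slopes of the chords Δ_i = (y_(i+1) - y_i)/h_i = -10, 3, -4, 7.
  1·M_0 + 4·M_1 + 1·M_2 = 6(Δ_1 - Δ_0) = 78
  1·M_1 + 4·M_2 + 1·M_3 = 6(Δ_2 - Δ_1) = -42
  1·M_2 + 4·M_3 + 1·M_4 = 6(Δ_3 - Δ_2) = 66
Clamped end conditions give two more equations: 2h_0·M_0 + h_0·M_1 = 6(Δ_0 - g'(0)) = -42 and h_3·M_3 + 2h_3·M_4 = 6(g'(4) - Δ_3) = -24.
Solving: M_0 = -39, M_1 = 36, M_2 = -27, M_3 = 30, M_4 = -27.
On [0, 1], g(t) = 6 - 3·t - 39/2·t² + 25/2·t³.
With t = 3/4: g(3/4) = -249/128.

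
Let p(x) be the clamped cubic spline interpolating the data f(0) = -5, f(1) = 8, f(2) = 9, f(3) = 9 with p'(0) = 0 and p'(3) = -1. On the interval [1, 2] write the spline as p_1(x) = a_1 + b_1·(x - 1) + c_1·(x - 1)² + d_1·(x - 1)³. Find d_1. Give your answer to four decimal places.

7.2000

Let M_i = p''(x_i). Step sizes h_i = 1, 1, 1; slopes of the chords Δ_i = (y_(i+1) - y_i)/h_i = 13, 1, 0.
  1·M_0 + 4·M_1 + 1·M_2 = 6(Δ_1 - Δ_0) = -72
  1·M_1 + 4·M_2 + 1·M_3 = 6(Δ_2 - Δ_1) = -6
Clamped end conditions give two more equations: 2h_0·M_0 + h_0·M_1 = 6(Δ_0 - p'(0)) = 78 and h_2·M_2 + 2h_2·M_3 = 6(p'(3) - Δ_2) = -6.
Hence M_0 = 842/15, M_1 = -514/15, M_2 = 134/15, M_3 = -112/15.
On [1, 2], with p_1(x) = a_1 + b_1·(x - 1) + c_1·(x - 1)² + d_1·(x - 1)³: c_1 = M_1/2 = -257/15, d_1 = (M_2 - M_1)/(6h_1) = 36/5, b_1 = Δ_1 - h_1(2M_1 + M_2)/6 = 164/15.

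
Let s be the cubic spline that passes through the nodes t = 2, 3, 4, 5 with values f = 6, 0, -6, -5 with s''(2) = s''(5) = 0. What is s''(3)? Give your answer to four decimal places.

-2.8000

Write σ_i for s''(x_i). With h_i = 1, 1, 1 and divided differences Δ_i = -6, -6, 1, the continuity of s' gives the tridiagonal system
  1·σ_0 + 4·σ_1 + 1·σ_2 = 6(Δ_1 - Δ_0) = 0
  1·σ_1 + 4·σ_2 + 1·σ_3 = 6(Δ_2 - Δ_1) = 42
Natural end conditions: σ_0 = σ_3 = 0.
Forward elimination and back-substitution give σ_0 = 0, σ_1 = -14/5, σ_2 = 56/5, σ_3 = 0.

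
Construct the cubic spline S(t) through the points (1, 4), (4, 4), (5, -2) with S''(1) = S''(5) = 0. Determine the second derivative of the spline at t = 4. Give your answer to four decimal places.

Put σ_i = S'' at the i-th knot. Here h = (3, 1) and Δ = (0, -6), so the interior equations h_(i-1)·σ_(i-1) + 2(h_(i-1)+h_i)·σ_i + h_i·σ_(i+1) = 6(Δ_i − Δ_(i-1)) read
  3·σ_0 + 8·σ_1 + 1·σ_2 = 6(Δ_1 - Δ_0) = -36
Natural end conditions: σ_0 = σ_2 = 0.
Solving the tridiagonal system: σ_0 = 0, σ_1 = -9/2, σ_2 = 0.

-4.5000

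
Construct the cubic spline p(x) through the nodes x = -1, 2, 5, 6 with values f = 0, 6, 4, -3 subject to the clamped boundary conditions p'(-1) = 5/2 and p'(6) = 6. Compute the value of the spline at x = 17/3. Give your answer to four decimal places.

-2.8710

Let m_i = p''(x_i). Step sizes h_i = 3, 3, 1; slopes of the chords Δ_i = (y_(i+1) - y_i)/h_i = 2, -2/3, -7.
  3·m_0 + 12·m_1 + 3·m_2 = 6(Δ_1 - Δ_0) = -16
  3·m_1 + 8·m_2 + 1·m_3 = 6(Δ_2 - Δ_1) = -38
Clamped end conditions give two more equations: 2h_0·m_0 + h_0·m_1 = 6(Δ_0 - p'(-1)) = -3 and h_2·m_2 + 2h_2·m_3 = 6(p'(6) - Δ_2) = 78.
Solving the tridiagonal system: m_0 = -128/93, m_1 = 163/93, m_2 = -340/31, m_3 = 1379/31.
On [5, 6], p(x) = 4 - 667/62·(x - 5) - 170/31·(x - 5)² + 573/62·(x - 5)³.
With (x - 5) = 2/3: p(17/3) = -89/31.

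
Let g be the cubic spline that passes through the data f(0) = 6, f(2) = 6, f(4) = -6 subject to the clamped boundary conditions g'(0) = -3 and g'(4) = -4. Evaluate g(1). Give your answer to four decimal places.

Put M_i = g'' at the i-th knot. Here h = (2, 2) and Δ = (0, -6), so the interior equations h_(i-1)·M_(i-1) + 2(h_(i-1)+h_i)·M_i + h_i·M_(i+1) = 6(Δ_i − Δ_(i-1)) read
  2·M_0 + 8·M_1 + 2·M_2 = 6(Δ_1 - Δ_0) = -36
Clamped end conditions give two more equations: 2h_0·M_0 + h_0·M_1 = 6(Δ_0 - g'(0)) = 18 and h_1·M_1 + 2h_1·M_2 = 6(g'(4) - Δ_1) = 12.
Forward elimination and back-substitution give M_0 = 35/4, M_1 = -17/2, M_2 = 29/4.
On [0, 2], g(x) = 6 - 3·x + 35/8·x² - 23/16·x³.
With x = 1: g(1) = 95/16.

5.9375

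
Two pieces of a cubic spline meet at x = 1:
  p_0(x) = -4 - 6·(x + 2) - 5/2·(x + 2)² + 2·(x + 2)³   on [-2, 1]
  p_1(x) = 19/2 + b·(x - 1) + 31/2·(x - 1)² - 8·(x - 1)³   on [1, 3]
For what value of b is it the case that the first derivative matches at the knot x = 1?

33

p_0'(x) = -6 - 5·(x + 2) + 6·(x + 2)², so p_0'(1) = 33. On the right, p_1'(1) = b, so b = 33.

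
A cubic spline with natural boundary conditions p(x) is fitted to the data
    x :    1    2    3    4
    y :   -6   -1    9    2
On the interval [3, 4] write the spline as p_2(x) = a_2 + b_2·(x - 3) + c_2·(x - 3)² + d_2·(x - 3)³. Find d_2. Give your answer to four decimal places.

4.8667

With M_i denoting the second derivative at x_i, h_i = 1, 1, 1, and Δ_i = (y_(i+1) − y_i)/h_i = 5, 10, -7:
  1·M_0 + 4·M_1 + 1·M_2 = 6(Δ_1 - Δ_0) = 30
  1·M_1 + 4·M_2 + 1·M_3 = 6(Δ_2 - Δ_1) = -102
Natural end conditions: M_0 = M_3 = 0.
Forward elimination and back-substitution give M_0 = 0, M_1 = 74/5, M_2 = -146/5, M_3 = 0.
On [3, 4], with p_2(x) = a_2 + b_2·(x - 3) + c_2·(x - 3)² + d_2·(x - 3)³: c_2 = M_2/2 = -73/5, d_2 = (M_3 - M_2)/(6h_2) = 73/15, b_2 = Δ_2 - h_2(2M_2 + M_3)/6 = 41/15.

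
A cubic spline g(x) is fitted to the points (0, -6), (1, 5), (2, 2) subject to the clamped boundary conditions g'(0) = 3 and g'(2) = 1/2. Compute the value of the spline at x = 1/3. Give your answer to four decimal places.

Let m_i = g''(x_i). Step sizes h_i = 1, 1; slopes of the chords Δ_i = (y_(i+1) - y_i)/h_i = 11, -3.
  1·m_0 + 4·m_1 + 1·m_2 = 6(Δ_1 - Δ_0) = -84
Clamped end conditions give two more equations: 2h_0·m_0 + h_0·m_1 = 6(Δ_0 - g'(0)) = 48 and h_1·m_1 + 2h_1·m_2 = 6(g'(2) - Δ_1) = 21.
Hence m_0 = 175/4, m_1 = -79/2, m_2 = 121/4.
On [0, 1], g(x) = -6 + 3·x + 175/8·x² - 111/8·x³.
With x = 1/3: g(1/3) = -37/12.

-3.0833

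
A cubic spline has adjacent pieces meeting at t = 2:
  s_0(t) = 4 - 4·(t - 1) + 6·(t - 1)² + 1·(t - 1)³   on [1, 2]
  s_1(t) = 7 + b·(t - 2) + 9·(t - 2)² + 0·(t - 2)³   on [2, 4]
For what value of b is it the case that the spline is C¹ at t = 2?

11

s_0'(t) = -4 + 12·(t - 1) + 3·(t - 1)², so s_0'(2) = 11. On the right, s_1'(2) = b, so b = 11.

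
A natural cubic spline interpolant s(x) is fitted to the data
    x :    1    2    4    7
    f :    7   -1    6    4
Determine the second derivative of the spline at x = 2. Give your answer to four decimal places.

Write M_i for s''(x_i). With h_i = 1, 2, 3 and divided differences Δ_i = -8, 7/2, -2/3, the continuity of s' gives the tridiagonal system
  1·M_0 + 6·M_1 + 2·M_2 = 6(Δ_1 - Δ_0) = 69
  2·M_1 + 10·M_2 + 3·M_3 = 6(Δ_2 - Δ_1) = -25
Natural end conditions: M_0 = M_3 = 0.
Solving the tridiagonal system: M_0 = 0, M_1 = 185/14, M_2 = -36/7, M_3 = 0.

13.2143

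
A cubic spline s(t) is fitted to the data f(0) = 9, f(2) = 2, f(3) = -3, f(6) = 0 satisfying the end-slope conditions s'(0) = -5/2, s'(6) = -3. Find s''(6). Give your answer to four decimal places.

-7.9048

Let m_i = s''(x_i). Step sizes h_i = 2, 1, 3; slopes of the chords Δ_i = (y_(i+1) - y_i)/h_i = -7/2, -5, 1.
  2·m_0 + 6·m_1 + 1·m_2 = 6(Δ_1 - Δ_0) = -9
  1·m_1 + 8·m_2 + 3·m_3 = 6(Δ_2 - Δ_1) = 36
Clamped end conditions give two more equations: 2h_0·m_0 + h_0·m_1 = 6(Δ_0 - s'(0)) = -6 and h_2·m_2 + 2h_2·m_3 = 6(s'(6) - Δ_2) = -24.
Solving: m_0 = -5/42, m_1 = -58/21, m_2 = 164/21, m_3 = -166/21.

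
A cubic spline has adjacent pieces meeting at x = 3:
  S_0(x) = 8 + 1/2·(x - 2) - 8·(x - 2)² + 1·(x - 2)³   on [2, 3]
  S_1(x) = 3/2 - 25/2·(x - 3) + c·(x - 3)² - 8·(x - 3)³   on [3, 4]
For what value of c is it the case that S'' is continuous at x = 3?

S_0''(x) = -16 + 6·(x - 2), so S_0''(3) = -10. On the right, S_1''(3) = 2c, so c = -5.

-5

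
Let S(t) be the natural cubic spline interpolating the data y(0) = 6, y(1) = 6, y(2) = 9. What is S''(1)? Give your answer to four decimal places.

Put m_i = S'' at the i-th knot. Here h = (1, 1) and Δ = (0, 3), so the interior equations h_(i-1)·m_(i-1) + 2(h_(i-1)+h_i)·m_i + h_i·m_(i+1) = 6(Δ_i − Δ_(i-1)) read
  1·m_0 + 4·m_1 + 1·m_2 = 6(Δ_1 - Δ_0) = 18
Natural end conditions: m_0 = m_2 = 0.
Forward elimination and back-substitution give m_0 = 0, m_1 = 9/2, m_2 = 0.

4.5000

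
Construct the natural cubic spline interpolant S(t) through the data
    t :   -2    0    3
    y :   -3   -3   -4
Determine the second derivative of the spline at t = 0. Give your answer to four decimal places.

-0.2000

Let M_i = S''(x_i). Step sizes h_i = 2, 3; slopes of the chords Δ_i = (y_(i+1) - y_i)/h_i = 0, -1/3.
  2·M_0 + 10·M_1 + 3·M_2 = 6(Δ_1 - Δ_0) = -2
Natural end conditions: M_0 = M_2 = 0.
Solving the tridiagonal system: M_0 = 0, M_1 = -1/5, M_2 = 0.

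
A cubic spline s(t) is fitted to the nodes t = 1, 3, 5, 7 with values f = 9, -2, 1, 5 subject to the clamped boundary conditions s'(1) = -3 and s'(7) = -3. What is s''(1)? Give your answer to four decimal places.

-7.2000

Put M_i = s'' at the i-th knot. Here h = (2, 2, 2) and Δ = (-11/2, 3/2, 2), so the interior equations h_(i-1)·M_(i-1) + 2(h_(i-1)+h_i)·M_i + h_i·M_(i+1) = 6(Δ_i − Δ_(i-1)) read
  2·M_0 + 8·M_1 + 2·M_2 = 6(Δ_1 - Δ_0) = 42
  2·M_1 + 8·M_2 + 2·M_3 = 6(Δ_2 - Δ_1) = 3
Clamped end conditions give two more equations: 2h_0·M_0 + h_0·M_1 = 6(Δ_0 - s'(1)) = -15 and h_2·M_2 + 2h_2·M_3 = 6(s'(7) - Δ_2) = -30.
Solving the tridiagonal system: M_0 = -36/5, M_1 = 69/10, M_2 = 3/5, M_3 = -39/5.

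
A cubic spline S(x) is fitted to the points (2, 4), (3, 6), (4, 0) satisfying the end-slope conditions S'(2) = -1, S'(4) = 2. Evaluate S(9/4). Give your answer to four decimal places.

4.3242

Let m_i = S''(x_i). Step sizes h_i = 1, 1; slopes of the chords Δ_i = (y_(i+1) - y_i)/h_i = 2, -6.
  1·m_0 + 4·m_1 + 1·m_2 = 6(Δ_1 - Δ_0) = -48
Clamped end conditions give two more equations: 2h_0·m_0 + h_0·m_1 = 6(Δ_0 - S'(2)) = 18 and h_1·m_1 + 2h_1·m_2 = 6(S'(4) - Δ_1) = 48.
Solving: m_0 = 45/2, m_1 = -27, m_2 = 75/2.
On [2, 3], S(x) = 4 - 1·(x - 2) + 45/4·(x - 2)² - 33/4·(x - 2)³.
With (x - 2) = 1/4: S(9/4) = 1107/256.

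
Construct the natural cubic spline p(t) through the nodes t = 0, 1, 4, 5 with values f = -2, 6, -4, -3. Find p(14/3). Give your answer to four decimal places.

-3.7033

Let M_i = p''(x_i). Step sizes h_i = 1, 3, 1; slopes of the chords Δ_i = (y_(i+1) - y_i)/h_i = 8, -10/3, 1.
  1·M_0 + 8·M_1 + 3·M_2 = 6(Δ_1 - Δ_0) = -68
  3·M_1 + 8·M_2 + 1·M_3 = 6(Δ_2 - Δ_1) = 26
Natural end conditions: M_0 = M_3 = 0.
Hence M_0 = 0, M_1 = -622/55, M_2 = 412/55, M_3 = 0.
On [4, 5], p(t) = -4 - 247/165·(t - 4) + 206/55·(t - 4)² - 206/165·(t - 4)³.
With (t - 4) = 2/3: p(14/3) = -16498/4455.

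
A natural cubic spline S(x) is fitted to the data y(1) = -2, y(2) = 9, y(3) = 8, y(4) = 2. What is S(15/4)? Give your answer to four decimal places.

3.6250

With M_i denoting the second derivative at x_i, h_i = 1, 1, 1, and Δ_i = (y_(i+1) − y_i)/h_i = 11, -1, -6:
  1·M_0 + 4·M_1 + 1·M_2 = 6(Δ_1 - Δ_0) = -72
  1·M_1 + 4·M_2 + 1·M_3 = 6(Δ_2 - Δ_1) = -30
Natural end conditions: M_0 = M_3 = 0.
Hence M_0 = 0, M_1 = -86/5, M_2 = -16/5, M_3 = 0.
On [3, 4], S(x) = 8 - 74/15·(x - 3) - 8/5·(x - 3)² + 8/15·(x - 3)³.
With (x - 3) = 3/4: S(15/4) = 29/8.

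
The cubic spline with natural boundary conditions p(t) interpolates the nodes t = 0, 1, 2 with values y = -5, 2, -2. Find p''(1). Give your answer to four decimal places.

-16.5000

With M_i denoting the second derivative at x_i, h_i = 1, 1, and Δ_i = (y_(i+1) − y_i)/h_i = 7, -4:
  1·M_0 + 4·M_1 + 1·M_2 = 6(Δ_1 - Δ_0) = -66
Natural end conditions: M_0 = M_2 = 0.
Solving: M_0 = 0, M_1 = -33/2, M_2 = 0.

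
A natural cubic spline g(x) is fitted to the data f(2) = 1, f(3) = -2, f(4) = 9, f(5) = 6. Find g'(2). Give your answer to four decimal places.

Let M_i = g''(x_i). Step sizes h_i = 1, 1, 1; slopes of the chords Δ_i = (y_(i+1) - y_i)/h_i = -3, 11, -3.
  1·M_0 + 4·M_1 + 1·M_2 = 6(Δ_1 - Δ_0) = 84
  1·M_1 + 4·M_2 + 1·M_3 = 6(Δ_2 - Δ_1) = -84
Natural end conditions: M_0 = M_3 = 0.
Solving the tridiagonal system: M_0 = 0, M_1 = 28, M_2 = -28, M_3 = 0.
On [2, 3], g'(x) = b_0 + 2c_0·(x - 2) + 3d_0·(x - 2)² with b_0 = Δ_0 - h_0(2M_0 + M_1)/6 = -23/3, c_0 = M_0/2 = 0, d_0 = (M_1 - M_0)/(6h_0) = 14/3. So g'(2) = -23/3.

-7.6667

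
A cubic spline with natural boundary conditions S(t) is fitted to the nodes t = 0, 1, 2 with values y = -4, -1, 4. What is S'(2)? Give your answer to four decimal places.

With M_i denoting the second derivative at x_i, h_i = 1, 1, and Δ_i = (y_(i+1) − y_i)/h_i = 3, 5:
  1·M_0 + 4·M_1 + 1·M_2 = 6(Δ_1 - Δ_0) = 12
Natural end conditions: M_0 = M_2 = 0.
Forward elimination and back-substitution give M_0 = 0, M_1 = 3, M_2 = 0.
On [1, 2], S'(t) = b_1 + 2c_1·(t - 1) + 3d_1·(t - 1)² with b_1 = Δ_1 - h_1(2M_1 + M_2)/6 = 4, c_1 = M_1/2 = 3/2, d_1 = (M_2 - M_1)/(6h_1) = -1/2. So S'(2) = 11/2.

5.5000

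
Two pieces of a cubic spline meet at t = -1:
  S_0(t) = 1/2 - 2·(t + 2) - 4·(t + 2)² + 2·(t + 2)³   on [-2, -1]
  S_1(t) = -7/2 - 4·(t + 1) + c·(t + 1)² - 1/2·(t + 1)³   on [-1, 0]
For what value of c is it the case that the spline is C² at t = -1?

S_0''(t) = -8 + 12·(t + 2), so S_0''(-1) = 4. On the right, S_1''(-1) = 2c, so c = 2.

2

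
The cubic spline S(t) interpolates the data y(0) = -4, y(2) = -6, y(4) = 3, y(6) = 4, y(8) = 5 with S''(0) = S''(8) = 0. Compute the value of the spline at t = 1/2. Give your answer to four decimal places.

-5.3245

Write m_i for S''(x_i). With h_i = 2, 2, 2, 2 and divided differences Δ_i = -1, 9/2, 1/2, 1/2, the continuity of S' gives the tridiagonal system
  2·m_0 + 8·m_1 + 2·m_2 = 6(Δ_1 - Δ_0) = 33
  2·m_1 + 8·m_2 + 2·m_3 = 6(Δ_2 - Δ_1) = -24
  2·m_2 + 8·m_3 + 2·m_4 = 6(Δ_3 - Δ_2) = 0
Natural end conditions: m_0 = m_4 = 0.
Forward elimination and back-substitution give m_0 = 0, m_1 = 591/112, m_2 = -129/28, m_3 = 129/112, m_4 = 0.
On [0, 2], S(t) = -4 - 309/112·t + 0·t² + 197/448·t³.
With t = 1/2: S(1/2) = -19083/3584.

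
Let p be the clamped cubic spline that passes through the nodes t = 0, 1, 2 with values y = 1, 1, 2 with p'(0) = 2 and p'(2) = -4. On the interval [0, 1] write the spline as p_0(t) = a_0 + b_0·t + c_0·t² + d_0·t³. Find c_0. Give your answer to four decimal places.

-5.2500

Write σ_i for p''(x_i). With h_i = 1, 1 and divided differences Δ_i = 0, 1, the continuity of p' gives the tridiagonal system
  1·σ_0 + 4·σ_1 + 1·σ_2 = 6(Δ_1 - Δ_0) = 6
Clamped end conditions give two more equations: 2h_0·σ_0 + h_0·σ_1 = 6(Δ_0 - p'(0)) = -12 and h_1·σ_1 + 2h_1·σ_2 = 6(p'(2) - Δ_1) = -30.
Solving: σ_0 = -21/2, σ_1 = 9, σ_2 = -39/2.
On [0, 1], with p_0(t) = a_0 + b_0·t + c_0·t² + d_0·t³: c_0 = σ_0/2 = -21/4, d_0 = (σ_1 - σ_0)/(6h_0) = 13/4, b_0 = Δ_0 - h_0(2σ_0 + σ_1)/6 = 2.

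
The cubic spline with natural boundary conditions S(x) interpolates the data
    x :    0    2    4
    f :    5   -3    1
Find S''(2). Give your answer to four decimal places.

Let σ_i = S''(x_i). Step sizes h_i = 2, 2; slopes of the chords Δ_i = (y_(i+1) - y_i)/h_i = -4, 2.
  2·σ_0 + 8·σ_1 + 2·σ_2 = 6(Δ_1 - Δ_0) = 36
Natural end conditions: σ_0 = σ_2 = 0.
Hence σ_0 = 0, σ_1 = 9/2, σ_2 = 0.

4.5000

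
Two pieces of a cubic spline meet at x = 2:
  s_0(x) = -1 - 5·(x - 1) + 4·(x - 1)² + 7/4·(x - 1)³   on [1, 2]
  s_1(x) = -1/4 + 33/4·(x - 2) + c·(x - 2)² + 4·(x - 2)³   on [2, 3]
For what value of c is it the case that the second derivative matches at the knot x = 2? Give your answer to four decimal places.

9.2500

s_0''(x) = 8 + 21/2·(x - 1), so s_0''(2) = 37/2. On the right, s_1''(2) = 2c, so c = 37/4.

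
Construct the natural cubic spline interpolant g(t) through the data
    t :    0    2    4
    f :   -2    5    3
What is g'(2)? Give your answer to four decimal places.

Let σ_i = g''(x_i). Step sizes h_i = 2, 2; slopes of the chords Δ_i = (y_(i+1) - y_i)/h_i = 7/2, -1.
  2·σ_0 + 8·σ_1 + 2·σ_2 = 6(Δ_1 - Δ_0) = -27
Natural end conditions: σ_0 = σ_2 = 0.
Forward elimination and back-substitution give σ_0 = 0, σ_1 = -27/8, σ_2 = 0.
On [2, 4], g'(t) = b_1 + 2c_1·(t - 2) + 3d_1·(t - 2)² with b_1 = Δ_1 - h_1(2σ_1 + σ_2)/6 = 5/4, c_1 = σ_1/2 = -27/16, d_1 = (σ_2 - σ_1)/(6h_1) = 9/32. So g'(2) = 5/4.

1.2500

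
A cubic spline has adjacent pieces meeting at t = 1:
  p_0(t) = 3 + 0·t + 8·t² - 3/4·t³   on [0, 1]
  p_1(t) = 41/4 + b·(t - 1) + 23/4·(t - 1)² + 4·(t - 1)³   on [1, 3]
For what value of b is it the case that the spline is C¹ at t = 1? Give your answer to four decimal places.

p_0'(t) = 0 + 16·t - 9/4·t², so p_0'(1) = 55/4. On the right, p_1'(1) = b, so b = 55/4.

13.7500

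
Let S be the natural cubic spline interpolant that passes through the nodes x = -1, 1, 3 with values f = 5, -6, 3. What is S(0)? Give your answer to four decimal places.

-2.3750

Put σ_i = S'' at the i-th knot. Here h = (2, 2) and Δ = (-11/2, 9/2), so the interior equations h_(i-1)·σ_(i-1) + 2(h_(i-1)+h_i)·σ_i + h_i·σ_(i+1) = 6(Δ_i − Δ_(i-1)) read
  2·σ_0 + 8·σ_1 + 2·σ_2 = 6(Δ_1 - Δ_0) = 60
Natural end conditions: σ_0 = σ_2 = 0.
Solving: σ_0 = 0, σ_1 = 15/2, σ_2 = 0.
On [-1, 1], S(x) = 5 - 8·(x + 1) + 0·(x + 1)² + 5/8·(x + 1)³.
With (x + 1) = 1: S(0) = -19/8.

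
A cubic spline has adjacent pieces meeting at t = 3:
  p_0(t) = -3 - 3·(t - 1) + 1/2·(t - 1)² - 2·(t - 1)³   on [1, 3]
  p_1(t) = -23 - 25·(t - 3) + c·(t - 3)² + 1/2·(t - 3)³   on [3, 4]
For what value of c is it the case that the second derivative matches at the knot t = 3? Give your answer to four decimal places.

-11.5000

p_0''(t) = 1 - 12·(t - 1), so p_0''(3) = -23. On the right, p_1''(3) = 2c, so c = -23/2.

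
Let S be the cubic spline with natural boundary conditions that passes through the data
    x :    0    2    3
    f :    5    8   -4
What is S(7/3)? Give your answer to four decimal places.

Write M_i for S''(x_i). With h_i = 2, 1 and divided differences Δ_i = 3/2, -12, the continuity of S' gives the tridiagonal system
  2·M_0 + 6·M_1 + 1·M_2 = 6(Δ_1 - Δ_0) = -81
Natural end conditions: M_0 = M_2 = 0.
Forward elimination and back-substitution give M_0 = 0, M_1 = -27/2, M_2 = 0.
On [2, 3], S(x) = 8 - 15/2·(x - 2) - 27/4·(x - 2)² + 9/4·(x - 2)³.
With (x - 2) = 1/3: S(7/3) = 29/6.

4.8333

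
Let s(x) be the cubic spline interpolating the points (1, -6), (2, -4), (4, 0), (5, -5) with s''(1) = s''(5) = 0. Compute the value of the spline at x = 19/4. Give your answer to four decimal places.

-3.4424

Let m_i = s''(x_i). Step sizes h_i = 1, 2, 1; slopes of the chords Δ_i = (y_(i+1) - y_i)/h_i = 2, 2, -5.
  1·m_0 + 6·m_1 + 2·m_2 = 6(Δ_1 - Δ_0) = 0
  2·m_1 + 6·m_2 + 1·m_3 = 6(Δ_2 - Δ_1) = -42
Natural end conditions: m_0 = m_3 = 0.
Hence m_0 = 0, m_1 = 21/8, m_2 = -63/8, m_3 = 0.
On [4, 5], s(x) = 0 - 19/8·(x - 4) - 63/16·(x - 4)² + 21/16·(x - 4)³.
With (x - 4) = 3/4: s(19/4) = -3525/1024.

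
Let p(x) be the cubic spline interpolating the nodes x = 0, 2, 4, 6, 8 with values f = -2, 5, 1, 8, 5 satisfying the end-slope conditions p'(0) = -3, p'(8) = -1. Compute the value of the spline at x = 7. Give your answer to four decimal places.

7.1719

With M_i denoting the second derivative at x_i, h_i = 2, 2, 2, 2, and Δ_i = (y_(i+1) − y_i)/h_i = 7/2, -2, 7/2, -3/2:
  2·M_0 + 8·M_1 + 2·M_2 = 6(Δ_1 - Δ_0) = -33
  2·M_1 + 8·M_2 + 2·M_3 = 6(Δ_2 - Δ_1) = 33
  2·M_2 + 8·M_3 + 2·M_4 = 6(Δ_3 - Δ_2) = -30
Clamped end conditions give two more equations: 2h_0·M_0 + h_0·M_1 = 6(Δ_0 - p'(0)) = 39 and h_3·M_3 + 2h_3·M_4 = 6(p'(8) - Δ_3) = 3.
Hence M_0 = 235/16, M_1 = -79/8, M_2 = 133/16, M_3 = -55/8, M_4 = 67/16.
On [6, 8], p(x) = 8 + 27/16·(x - 6) - 55/16·(x - 6)² + 59/64·(x - 6)³.
With (x - 6) = 1: p(7) = 459/64.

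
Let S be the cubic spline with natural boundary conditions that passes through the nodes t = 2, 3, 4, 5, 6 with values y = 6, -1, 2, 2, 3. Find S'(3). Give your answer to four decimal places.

-1.1786

Let M_i = S''(x_i). Step sizes h_i = 1, 1, 1, 1; slopes of the chords Δ_i = (y_(i+1) - y_i)/h_i = -7, 3, 0, 1.
  1·M_0 + 4·M_1 + 1·M_2 = 6(Δ_1 - Δ_0) = 60
  1·M_1 + 4·M_2 + 1·M_3 = 6(Δ_2 - Δ_1) = -18
  1·M_2 + 4·M_3 + 1·M_4 = 6(Δ_3 - Δ_2) = 6
Natural end conditions: M_0 = M_4 = 0.
Solving: M_0 = 0, M_1 = 489/28, M_2 = -69/7, M_3 = 111/28, M_4 = 0.
On [3, 4], S'(t) = b_1 + 2c_1·(t - 3) + 3d_1·(t - 3)² with b_1 = Δ_1 - h_1(2M_1 + M_2)/6 = -33/28, c_1 = M_1/2 = 489/56, d_1 = (M_2 - M_1)/(6h_1) = -255/56. So S'(3) = -33/28.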